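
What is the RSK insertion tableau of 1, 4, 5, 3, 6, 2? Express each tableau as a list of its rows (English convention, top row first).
After inserting 1: P = [[1]].
After inserting 4: P = [[1, 4]].
After inserting 5: P = [[1, 4, 5]].
After inserting 3: P = [[1, 3, 5], [4]].
After inserting 6: P = [[1, 3, 5, 6], [4]].
After inserting 2: P = [[1, 2, 5, 6], [3], [4]].

So P = [[1, 2, 5, 6], [3], [4]].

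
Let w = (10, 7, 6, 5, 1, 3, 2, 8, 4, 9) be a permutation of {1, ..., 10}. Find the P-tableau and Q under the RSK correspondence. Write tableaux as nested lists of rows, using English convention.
Insert each entry of the permutation into P by Schensted row insertion, recording in Q the position of each new cell.

Insert 10: appended to row 1. P = [[10]], Q = [[1]].
Insert 7: 7 bumps 10 from row 1; 10 starts row 2. P = [[7], [10]], Q = [[1], [2]].
Insert 6: 6 bumps 7 from row 1; 7 bumps 10 from row 2; 10 starts row 3. P = [[6], [7], [10]], Q = [[1], [2], [3]].
Insert 5: 5 bumps 6 from row 1; 6 bumps 7 from row 2; 7 bumps 10 from row 3; 10 starts row 4. P = [[5], [6], [7], [10]], Q = [[1], [2], [3], [4]].
Insert 1: 1 bumps 5 from row 1; 5 bumps 6 from row 2; 6 bumps 7 from row 3; 7 bumps 10 from row 4; 10 starts row 5. P = [[1], [5], [6], [7], [10]], Q = [[1], [2], [3], [4], [5]].
Insert 3: appended to row 1. P = [[1, 3], [5], [6], [7], [10]], Q = [[1, 6], [2], [3], [4], [5]].
Insert 2: 2 bumps 3 from row 1; 3 bumps 5 from row 2; 5 bumps 6 from row 3; 6 bumps 7 from row 4; 7 bumps 10 from row 5; 10 starts row 6. P = [[1, 2], [3], [5], [6], [7], [10]], Q = [[1, 6], [2], [3], [4], [5], [7]].
Insert 8: appended to row 1. P = [[1, 2, 8], [3], [5], [6], [7], [10]], Q = [[1, 6, 8], [2], [3], [4], [5], [7]].
Insert 4: 4 bumps 8 from row 1; 8 appends to row 2. P = [[1, 2, 4], [3, 8], [5], [6], [7], [10]], Q = [[1, 6, 8], [2, 9], [3], [4], [5], [7]].
Insert 9: appended to row 1. P = [[1, 2, 4, 9], [3, 8], [5], [6], [7], [10]], Q = [[1, 6, 8, 10], [2, 9], [3], [4], [5], [7]].

So P = [[1, 2, 4, 9], [3, 8], [5], [6], [7], [10]], Q = [[1, 6, 8, 10], [2, 9], [3], [4], [5], [7]].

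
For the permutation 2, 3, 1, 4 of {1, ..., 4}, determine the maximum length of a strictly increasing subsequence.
3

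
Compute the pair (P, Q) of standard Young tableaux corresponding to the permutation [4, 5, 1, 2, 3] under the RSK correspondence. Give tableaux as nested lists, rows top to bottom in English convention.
P = [[1, 2, 3], [4, 5]], Q = [[1, 2, 5], [3, 4]]

Insert each entry of the permutation into P by Schensted row insertion, recording in Q the position of each new cell.

Insert 4: appended to row 1. P = [[4]].
Insert 5: appended to row 1. P = [[4, 5]].
Insert 1: 1 bumps 4 from row 1; 4 starts row 2. P = [[1, 5], [4]].
Insert 2: 2 bumps 5 from row 1; 5 appends to row 2. P = [[1, 2], [4, 5]].
Insert 3: appended to row 1. P = [[1, 2, 3], [4, 5]].

So P = [[1, 2, 3], [4, 5]], Q = [[1, 2, 5], [3, 4]].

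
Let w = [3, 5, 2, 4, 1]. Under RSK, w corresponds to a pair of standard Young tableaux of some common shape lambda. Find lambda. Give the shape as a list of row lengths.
Row-insert each entry into an empty tableau.

After inserting 3: P = [[3]].
After inserting 5: P = [[3, 5]].
After inserting 2: P = [[2, 5], [3]].
After inserting 4: P = [[2, 4], [3, 5]].
After inserting 1: P = [[1, 4], [2, 5], [3]].

The final insertion tableau P = [[1, 4], [2, 5], [3]] has shape [2, 2, 1].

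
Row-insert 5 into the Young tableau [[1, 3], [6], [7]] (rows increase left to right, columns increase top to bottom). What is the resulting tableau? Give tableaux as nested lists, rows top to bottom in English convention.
5 is larger than every entry of row 1, so it is appended to row 1. The new tableau is [[1, 3, 5], [6], [7]].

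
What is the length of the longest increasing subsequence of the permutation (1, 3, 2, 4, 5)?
4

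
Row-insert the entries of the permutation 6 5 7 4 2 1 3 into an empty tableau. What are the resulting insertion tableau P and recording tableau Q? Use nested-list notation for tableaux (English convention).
P = [[1, 3], [2, 7], [4], [5], [6]], Q = [[1, 3], [2, 7], [4], [5], [6]]

Insert each entry of the permutation into P by Schensted row insertion, recording in Q the position of each new cell.

Insert 6: appended to row 1. P = [[6]].
Insert 5: 5 bumps 6 from row 1; 6 starts row 2. P = [[5], [6]].
Insert 7: appended to row 1. P = [[5, 7], [6]].
Insert 4: 4 bumps 5 from row 1; 5 bumps 6 from row 2; 6 starts row 3. P = [[4, 7], [5], [6]].
Insert 2: 2 bumps 4 from row 1; 4 bumps 5 from row 2; 5 bumps 6 from row 3; 6 starts row 4. P = [[2, 7], [4], [5], [6]].
Insert 1: 1 bumps 2 from row 1; 2 bumps 4 from row 2; 4 bumps 5 from row 3; 5 bumps 6 from row 4; 6 starts row 5. P = [[1, 7], [2], [4], [5], [6]].
Insert 3: 3 bumps 7 from row 1; 7 appends to row 2. P = [[1, 3], [2, 7], [4], [5], [6]].

So P = [[1, 3], [2, 7], [4], [5], [6]], Q = [[1, 3], [2, 7], [4], [5], [6]].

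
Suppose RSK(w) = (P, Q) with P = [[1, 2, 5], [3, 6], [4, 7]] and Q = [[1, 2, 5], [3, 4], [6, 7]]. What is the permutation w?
Reverse the RSK construction: for i from n down to 1, find the cell of Q containing i, remove the entry at that cell from P, and reverse-bump it up through P; the value ejected from row 1 is w(i).

Step i=7: Q has 7 at row 3, column 2; remove 7 from row 3 of P and reverse-bump: 7 enters row 2 and ejects 6; 6 enters row 1 and ejects 5. So w(7) = 5. P is now [[1, 2, 6], [3, 7], [4]].
Step i=6: Q has 6 at row 3, column 1; remove 4 from row 3 of P and reverse-bump: 4 enters row 2 and ejects 3; 3 enters row 1 and ejects 2. So w(6) = 2. P is now [[1, 3, 6], [4, 7]].
Step i=5: Q has 5 at row 1, column 3; remove that cell from P, ejecting 6. So w(5) = 6. P is now [[1, 3], [4, 7]].
Step i=4: Q has 4 at row 2, column 2; remove 7 from row 2 of P and reverse-bump: 7 enters row 1 and ejects 3. So w(4) = 3. P is now [[1, 7], [4]].
Step i=3: Q has 3 at row 2, column 1; remove 4 from row 2 of P and reverse-bump: 4 enters row 1 and ejects 1. So w(3) = 1. P is now [[4, 7]].
Step i=2: Q has 2 at row 1, column 2; remove that cell from P, ejecting 7. So w(2) = 7. P is now [[4]].
Step i=1: Q has 1 at row 1, column 1; remove that cell from P, ejecting 4. So w(1) = 4. P is now [].

So w = 4 7 1 3 6 2 5.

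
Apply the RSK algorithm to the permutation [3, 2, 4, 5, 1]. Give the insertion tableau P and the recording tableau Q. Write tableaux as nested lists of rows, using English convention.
Insert each entry of the permutation into P by Schensted row insertion, recording in Q the position of each new cell.

Insert 3: appended to row 1. P = [[3]].
Insert 2: 2 bumps 3 from row 1; 3 starts row 2. P = [[2], [3]].
Insert 4: appended to row 1. P = [[2, 4], [3]].
Insert 5: appended to row 1. P = [[2, 4, 5], [3]].
Insert 1: 1 bumps 2 from row 1; 2 bumps 3 from row 2; 3 starts row 3. P = [[1, 4, 5], [2], [3]].

So P = [[1, 4, 5], [2], [3]], Q = [[1, 3, 4], [2], [5]].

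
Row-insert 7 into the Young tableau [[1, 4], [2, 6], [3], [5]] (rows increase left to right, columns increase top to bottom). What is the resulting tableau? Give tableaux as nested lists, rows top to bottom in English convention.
7 is larger than every entry of row 1, so it is appended to row 1. The new tableau is [[1, 4, 7], [2, 6], [3], [5]].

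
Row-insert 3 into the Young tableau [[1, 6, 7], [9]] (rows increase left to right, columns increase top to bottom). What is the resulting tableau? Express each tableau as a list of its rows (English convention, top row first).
In row 1, 3 replaces 6 (the leftmost entry greater than 3); 6 is bumped to row 2. In row 2, 6 replaces 9 (the leftmost entry greater than 6); 9 is bumped to row 3. 9 starts a new row 3. The new tableau is [[1, 3, 7], [6], [9]].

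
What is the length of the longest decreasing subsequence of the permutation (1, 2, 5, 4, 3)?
3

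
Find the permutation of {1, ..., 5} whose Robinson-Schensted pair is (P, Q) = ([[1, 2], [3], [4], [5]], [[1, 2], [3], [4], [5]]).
1 5 4 3 2

Reverse the RSK construction: for i from n down to 1, find the cell of Q containing i, remove the entry at that cell from P, and reverse-bump it up through P; the value ejected from row 1 is w(i).

Step i=5: Q has 5 at row 4, column 1; remove 5 from row 4 of P and reverse-bump: 5 enters row 3 and ejects 4; 4 enters row 2 and ejects 3; 3 enters row 1 and ejects 2. So w(5) = 2. P is now [[1, 3], [4], [5]].
Step i=4: Q has 4 at row 3, column 1; remove 5 from row 3 of P and reverse-bump: 5 enters row 2 and ejects 4; 4 enters row 1 and ejects 3. So w(4) = 3. P is now [[1, 4], [5]].
Step i=3: Q has 3 at row 2, column 1; remove 5 from row 2 of P and reverse-bump: 5 enters row 1 and ejects 4. So w(3) = 4. P is now [[1, 5]].
Step i=2: Q has 2 at row 1, column 2; remove that cell from P, ejecting 5. So w(2) = 5. P is now [[1]].
Step i=1: Q has 1 at row 1, column 1; remove that cell from P, ejecting 1. So w(1) = 1. P is now [].

So w = 1 5 4 3 2.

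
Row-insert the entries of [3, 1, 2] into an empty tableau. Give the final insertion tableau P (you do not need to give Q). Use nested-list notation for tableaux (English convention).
Insert 3: appended to row 1. P = [[3]].
Insert 1: 1 bumps 3 from row 1; 3 starts row 2. P = [[1], [3]].
Insert 2: appended to row 1. P = [[1, 2], [3]].

So P = [[1, 2], [3]].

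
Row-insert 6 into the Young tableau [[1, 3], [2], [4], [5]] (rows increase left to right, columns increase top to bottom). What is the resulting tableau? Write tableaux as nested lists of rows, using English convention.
[[1, 3, 6], [2], [4], [5]]

6 is larger than every entry of row 1, so it is appended to row 1. The new tableau is [[1, 3, 6], [2], [4], [5]].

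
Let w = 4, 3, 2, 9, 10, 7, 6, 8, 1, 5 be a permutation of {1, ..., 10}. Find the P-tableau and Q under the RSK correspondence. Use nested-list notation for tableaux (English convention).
P = [[1, 5, 8], [2, 6, 10], [3, 7], [4, 9]], Q = [[1, 4, 5], [2, 6, 8], [3, 7], [9, 10]]

Insert each entry of the permutation into P by Schensted row insertion, recording in Q the position of each new cell.

Insert 4: appended to row 1. P = [[4]], Q = [[1]].
Insert 3: 3 bumps 4 from row 1; 4 starts row 2. P = [[3], [4]], Q = [[1], [2]].
Insert 2: 2 bumps 3 from row 1; 3 bumps 4 from row 2; 4 starts row 3. P = [[2], [3], [4]], Q = [[1], [2], [3]].
Insert 9: appended to row 1. P = [[2, 9], [3], [4]], Q = [[1, 4], [2], [3]].
Insert 10: appended to row 1. P = [[2, 9, 10], [3], [4]], Q = [[1, 4, 5], [2], [3]].
Insert 7: 7 bumps 9 from row 1; 9 appends to row 2. P = [[2, 7, 10], [3, 9], [4]], Q = [[1, 4, 5], [2, 6], [3]].
Insert 6: 6 bumps 7 from row 1; 7 bumps 9 from row 2; 9 appends to row 3. P = [[2, 6, 10], [3, 7], [4, 9]], Q = [[1, 4, 5], [2, 6], [3, 7]].
Insert 8: 8 bumps 10 from row 1; 10 appends to row 2. P = [[2, 6, 8], [3, 7, 10], [4, 9]], Q = [[1, 4, 5], [2, 6, 8], [3, 7]].
Insert 1: 1 bumps 2 from row 1; 2 bumps 3 from row 2; 3 bumps 4 from row 3; 4 starts row 4. P = [[1, 6, 8], [2, 7, 10], [3, 9], [4]], Q = [[1, 4, 5], [2, 6, 8], [3, 7], [9]].
Insert 5: 5 bumps 6 from row 1; 6 bumps 7 from row 2; 7 bumps 9 from row 3; 9 appends to row 4. P = [[1, 5, 8], [2, 6, 10], [3, 7], [4, 9]], Q = [[1, 4, 5], [2, 6, 8], [3, 7], [9, 10]].

So P = [[1, 5, 8], [2, 6, 10], [3, 7], [4, 9]], Q = [[1, 4, 5], [2, 6, 8], [3, 7], [9, 10]].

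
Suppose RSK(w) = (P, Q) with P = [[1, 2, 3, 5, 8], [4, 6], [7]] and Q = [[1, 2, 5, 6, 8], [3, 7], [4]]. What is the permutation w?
Reverse the RSK construction: for i from n down to 1, find the cell of Q containing i, remove the entry at that cell from P, and reverse-bump it up through P; the value ejected from row 1 is w(i).

Step i=8: Q has 8 at row 1, column 5; remove that cell from P, ejecting 8. So w(8) = 8. P is now [[1, 2, 3, 5], [4, 6], [7]].
Step i=7: Q has 7 at row 2, column 2; remove 6 from row 2 of P and reverse-bump: 6 enters row 1 and ejects 5. So w(7) = 5. P is now [[1, 2, 3, 6], [4], [7]].
Step i=6: Q has 6 at row 1, column 4; remove that cell from P, ejecting 6. So w(6) = 6. P is now [[1, 2, 3], [4], [7]].
Step i=5: Q has 5 at row 1, column 3; remove that cell from P, ejecting 3. So w(5) = 3. P is now [[1, 2], [4], [7]].
Step i=4: Q has 4 at row 3, column 1; remove 7 from row 3 of P and reverse-bump: 7 enters row 2 and ejects 4; 4 enters row 1 and ejects 2. So w(4) = 2. P is now [[1, 4], [7]].
Step i=3: Q has 3 at row 2, column 1; remove 7 from row 2 of P and reverse-bump: 7 enters row 1 and ejects 4. So w(3) = 4. P is now [[1, 7]].
Step i=2: Q has 2 at row 1, column 2; remove that cell from P, ejecting 7. So w(2) = 7. P is now [[1]].
Step i=1: Q has 1 at row 1, column 1; remove that cell from P, ejecting 1. So w(1) = 1. P is now [].

So w = 1 7 4 2 3 6 5 8.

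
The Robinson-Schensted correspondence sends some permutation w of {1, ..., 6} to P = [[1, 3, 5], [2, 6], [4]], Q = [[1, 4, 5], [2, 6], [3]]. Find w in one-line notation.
4 2 1 3 6 5

Reverse the RSK construction: for i from n down to 1, find the cell of Q containing i, remove the entry at that cell from P, and reverse-bump it up through P; the value ejected from row 1 is w(i).

Step i=6: Q has 6 at row 2, column 2; remove 6 from row 2 of P and reverse-bump: 6 enters row 1 and ejects 5. So w(6) = 5. P is now [[1, 3, 6], [2], [4]].
Step i=5: Q has 5 at row 1, column 3; remove that cell from P, ejecting 6. So w(5) = 6. P is now [[1, 3], [2], [4]].
Step i=4: Q has 4 at row 1, column 2; remove that cell from P, ejecting 3. So w(4) = 3. P is now [[1], [2], [4]].
Step i=3: Q has 3 at row 3, column 1; remove 4 from row 3 of P and reverse-bump: 4 enters row 2 and ejects 2; 2 enters row 1 and ejects 1. So w(3) = 1. P is now [[2], [4]].
Step i=2: Q has 2 at row 2, column 1; remove 4 from row 2 of P and reverse-bump: 4 enters row 1 and ejects 2. So w(2) = 2. P is now [[4]].
Step i=1: Q has 1 at row 1, column 1; remove that cell from P, ejecting 4. So w(1) = 4. P is now [].

So w = 4 2 1 3 6 5.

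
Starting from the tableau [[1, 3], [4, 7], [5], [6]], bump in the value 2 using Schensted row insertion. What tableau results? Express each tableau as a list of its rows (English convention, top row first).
In row 1, 2 replaces 3 (the leftmost entry greater than 2); 3 is bumped to row 2. In row 2, 3 replaces 4 (the leftmost entry greater than 3); 4 is bumped to row 3. In row 3, 4 replaces 5 (the leftmost entry greater than 4); 5 is bumped to row 4. In row 4, 5 replaces 6 (the leftmost entry greater than 5); 6 is bumped to row 5. 6 starts a new row 5. The new tableau is [[1, 2], [3, 7], [4], [5], [6]].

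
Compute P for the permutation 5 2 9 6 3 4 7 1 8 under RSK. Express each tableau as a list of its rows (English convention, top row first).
Insert 5: appended to row 1. P = [[5]].
Insert 2: 2 bumps 5 from row 1; 5 starts row 2. P = [[2], [5]].
Insert 9: appended to row 1. P = [[2, 9], [5]].
Insert 6: 6 bumps 9 from row 1; 9 appends to row 2. P = [[2, 6], [5, 9]].
Insert 3: 3 bumps 6 from row 1; 6 bumps 9 from row 2; 9 starts row 3. P = [[2, 3], [5, 6], [9]].
Insert 4: appended to row 1. P = [[2, 3, 4], [5, 6], [9]].
Insert 7: appended to row 1. P = [[2, 3, 4, 7], [5, 6], [9]].
Insert 1: 1 bumps 2 from row 1; 2 bumps 5 from row 2; 5 bumps 9 from row 3; 9 starts row 4. P = [[1, 3, 4, 7], [2, 6], [5], [9]].
Insert 8: appended to row 1. P = [[1, 3, 4, 7, 8], [2, 6], [5], [9]].

So P = [[1, 3, 4, 7, 8], [2, 6], [5], [9]].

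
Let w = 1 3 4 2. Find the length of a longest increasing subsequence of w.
3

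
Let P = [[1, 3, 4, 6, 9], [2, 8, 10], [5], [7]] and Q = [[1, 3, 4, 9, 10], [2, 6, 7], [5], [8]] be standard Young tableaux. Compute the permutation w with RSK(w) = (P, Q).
7 5 8 10 2 3 4 1 6 9

Reverse the RSK construction: for i from n down to 1, find the cell of Q containing i, remove the entry at that cell from P, and reverse-bump it up through P; the value ejected from row 1 is w(i).

Step i=10: Q has 10 at row 1, column 5; remove that cell from P, ejecting 9. So w(10) = 9. P is now [[1, 3, 4, 6], [2, 8, 10], [5], [7]].
Step i=9: Q has 9 at row 1, column 4; remove that cell from P, ejecting 6. So w(9) = 6. P is now [[1, 3, 4], [2, 8, 10], [5], [7]].
Step i=8: Q has 8 at row 4, column 1; remove 7 from row 4 of P and reverse-bump: 7 enters row 3 and ejects 5; 5 enters row 2 and ejects 2; 2 enters row 1 and ejects 1. So w(8) = 1. P is now [[2, 3, 4], [5, 8, 10], [7]].
Step i=7: Q has 7 at row 2, column 3; remove 10 from row 2 of P and reverse-bump: 10 enters row 1 and ejects 4. So w(7) = 4. P is now [[2, 3, 10], [5, 8], [7]].
Step i=6: Q has 6 at row 2, column 2; remove 8 from row 2 of P and reverse-bump: 8 enters row 1 and ejects 3. So w(6) = 3. P is now [[2, 8, 10], [5], [7]].
Step i=5: Q has 5 at row 3, column 1; remove 7 from row 3 of P and reverse-bump: 7 enters row 2 and ejects 5; 5 enters row 1 and ejects 2. So w(5) = 2. P is now [[5, 8, 10], [7]].
Step i=4: Q has 4 at row 1, column 3; remove that cell from P, ejecting 10. So w(4) = 10. P is now [[5, 8], [7]].
Step i=3: Q has 3 at row 1, column 2; remove that cell from P, ejecting 8. So w(3) = 8. P is now [[5], [7]].
Step i=2: Q has 2 at row 2, column 1; remove 7 from row 2 of P and reverse-bump: 7 enters row 1 and ejects 5. So w(2) = 5. P is now [[7]].
Step i=1: Q has 1 at row 1, column 1; remove that cell from P, ejecting 7. So w(1) = 7. P is now [].

So w = 7 5 8 10 2 3 4 1 6 9.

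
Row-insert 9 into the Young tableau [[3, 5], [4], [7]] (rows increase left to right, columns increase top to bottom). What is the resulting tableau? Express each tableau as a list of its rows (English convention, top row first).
9 is larger than every entry of row 1, so it is appended to row 1. The new tableau is [[3, 5, 9], [4], [7]].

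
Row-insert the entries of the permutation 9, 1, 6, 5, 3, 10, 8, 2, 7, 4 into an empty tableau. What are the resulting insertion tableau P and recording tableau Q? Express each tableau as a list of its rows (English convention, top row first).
P = [[1, 2, 4], [3, 7], [5, 8], [6, 10], [9]], Q = [[1, 3, 6], [2, 7], [4, 9], [5, 10], [8]]

Insert each entry of the permutation into P by Schensted row insertion, recording in Q the position of each new cell.

Insert 9: appended to row 1. P = [[9]], Q = [[1]].
Insert 1: 1 bumps 9 from row 1; 9 starts row 2. P = [[1], [9]], Q = [[1], [2]].
Insert 6: appended to row 1. P = [[1, 6], [9]], Q = [[1, 3], [2]].
Insert 5: 5 bumps 6 from row 1; 6 bumps 9 from row 2; 9 starts row 3. P = [[1, 5], [6], [9]], Q = [[1, 3], [2], [4]].
Insert 3: 3 bumps 5 from row 1; 5 bumps 6 from row 2; 6 bumps 9 from row 3; 9 starts row 4. P = [[1, 3], [5], [6], [9]], Q = [[1, 3], [2], [4], [5]].
Insert 10: appended to row 1. P = [[1, 3, 10], [5], [6], [9]], Q = [[1, 3, 6], [2], [4], [5]].
Insert 8: 8 bumps 10 from row 1; 10 appends to row 2. P = [[1, 3, 8], [5, 10], [6], [9]], Q = [[1, 3, 6], [2, 7], [4], [5]].
Insert 2: 2 bumps 3 from row 1; 3 bumps 5 from row 2; 5 bumps 6 from row 3; 6 bumps 9 from row 4; 9 starts row 5. P = [[1, 2, 8], [3, 10], [5], [6], [9]], Q = [[1, 3, 6], [2, 7], [4], [5], [8]].
Insert 7: 7 bumps 8 from row 1; 8 bumps 10 from row 2; 10 appends to row 3. P = [[1, 2, 7], [3, 8], [5, 10], [6], [9]], Q = [[1, 3, 6], [2, 7], [4, 9], [5], [8]].
Insert 4: 4 bumps 7 from row 1; 7 bumps 8 from row 2; 8 bumps 10 from row 3; 10 appends to row 4. P = [[1, 2, 4], [3, 7], [5, 8], [6, 10], [9]], Q = [[1, 3, 6], [2, 7], [4, 9], [5, 10], [8]].

So P = [[1, 2, 4], [3, 7], [5, 8], [6, 10], [9]], Q = [[1, 3, 6], [2, 7], [4, 9], [5, 10], [8]].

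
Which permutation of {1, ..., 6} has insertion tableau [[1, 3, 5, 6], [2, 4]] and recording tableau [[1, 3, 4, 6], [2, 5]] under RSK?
Reverse the RSK construction: for i from n down to 1, find the cell of Q containing i, remove the entry at that cell from P, and reverse-bump it up through P; the value ejected from row 1 is w(i).

Step i=6: Q has 6 at row 1, column 4; remove that cell from P, ejecting 6. So w(6) = 6. P is now [[1, 3, 5], [2, 4]].
Step i=5: Q has 5 at row 2, column 2; remove 4 from row 2 of P and reverse-bump: 4 enters row 1 and ejects 3. So w(5) = 3. P is now [[1, 4, 5], [2]].
Step i=4: Q has 4 at row 1, column 3; remove that cell from P, ejecting 5. So w(4) = 5. P is now [[1, 4], [2]].
Step i=3: Q has 3 at row 1, column 2; remove that cell from P, ejecting 4. So w(3) = 4. P is now [[1], [2]].
Step i=2: Q has 2 at row 2, column 1; remove 2 from row 2 of P and reverse-bump: 2 enters row 1 and ejects 1. So w(2) = 1. P is now [[2]].
Step i=1: Q has 1 at row 1, column 1; remove that cell from P, ejecting 2. So w(1) = 2. P is now [].

So w = 2 1 4 5 3 6.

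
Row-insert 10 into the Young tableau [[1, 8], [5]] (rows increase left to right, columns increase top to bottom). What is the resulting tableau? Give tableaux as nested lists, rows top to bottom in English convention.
10 is larger than every entry of row 1, so it is appended to row 1. The new tableau is [[1, 8, 10], [5]].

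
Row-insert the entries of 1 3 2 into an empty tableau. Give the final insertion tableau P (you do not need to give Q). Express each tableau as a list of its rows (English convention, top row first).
P = [[1, 2], [3]]

Insert 1: appended to row 1. P = [[1]].
Insert 3: appended to row 1. P = [[1, 3]].
Insert 2: 2 bumps 3 from row 1; 3 starts row 2. P = [[1, 2], [3]].

So P = [[1, 2], [3]].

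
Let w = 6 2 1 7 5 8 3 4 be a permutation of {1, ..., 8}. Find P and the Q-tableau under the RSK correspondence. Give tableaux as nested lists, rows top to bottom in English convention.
P = [[1, 3, 4], [2, 5, 8], [6, 7]], Q = [[1, 4, 6], [2, 5, 8], [3, 7]]

Insert each entry of the permutation into P by Schensted row insertion, recording in Q the position of each new cell.

Insert 6: appended to row 1. P = [[6]].
Insert 2: 2 bumps 6 from row 1; 6 starts row 2. P = [[2], [6]].
Insert 1: 1 bumps 2 from row 1; 2 bumps 6 from row 2; 6 starts row 3. P = [[1], [2], [6]].
Insert 7: appended to row 1. P = [[1, 7], [2], [6]].
Insert 5: 5 bumps 7 from row 1; 7 appends to row 2. P = [[1, 5], [2, 7], [6]].
Insert 8: appended to row 1. P = [[1, 5, 8], [2, 7], [6]].
Insert 3: 3 bumps 5 from row 1; 5 bumps 7 from row 2; 7 appends to row 3. P = [[1, 3, 8], [2, 5], [6, 7]].
Insert 4: 4 bumps 8 from row 1; 8 appends to row 2. P = [[1, 3, 4], [2, 5, 8], [6, 7]].

So P = [[1, 3, 4], [2, 5, 8], [6, 7]], Q = [[1, 4, 6], [2, 5, 8], [3, 7]].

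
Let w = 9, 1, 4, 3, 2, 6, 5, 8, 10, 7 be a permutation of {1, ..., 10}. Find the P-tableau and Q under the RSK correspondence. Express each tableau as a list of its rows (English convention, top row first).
P = [[1, 2, 5, 7, 10], [3, 6, 8], [4], [9]], Q = [[1, 3, 6, 8, 9], [2, 7, 10], [4], [5]]

Insert each entry of the permutation into P by Schensted row insertion, recording in Q the position of each new cell.

Insert 9: appended to row 1. P = [[9]], Q = [[1]].
Insert 1: 1 bumps 9 from row 1; 9 starts row 2. P = [[1], [9]], Q = [[1], [2]].
Insert 4: appended to row 1. P = [[1, 4], [9]], Q = [[1, 3], [2]].
Insert 3: 3 bumps 4 from row 1; 4 bumps 9 from row 2; 9 starts row 3. P = [[1, 3], [4], [9]], Q = [[1, 3], [2], [4]].
Insert 2: 2 bumps 3 from row 1; 3 bumps 4 from row 2; 4 bumps 9 from row 3; 9 starts row 4. P = [[1, 2], [3], [4], [9]], Q = [[1, 3], [2], [4], [5]].
Insert 6: appended to row 1. P = [[1, 2, 6], [3], [4], [9]], Q = [[1, 3, 6], [2], [4], [5]].
Insert 5: 5 bumps 6 from row 1; 6 appends to row 2. P = [[1, 2, 5], [3, 6], [4], [9]], Q = [[1, 3, 6], [2, 7], [4], [5]].
Insert 8: appended to row 1. P = [[1, 2, 5, 8], [3, 6], [4], [9]], Q = [[1, 3, 6, 8], [2, 7], [4], [5]].
Insert 10: appended to row 1. P = [[1, 2, 5, 8, 10], [3, 6], [4], [9]], Q = [[1, 3, 6, 8, 9], [2, 7], [4], [5]].
Insert 7: 7 bumps 8 from row 1; 8 appends to row 2. P = [[1, 2, 5, 7, 10], [3, 6, 8], [4], [9]], Q = [[1, 3, 6, 8, 9], [2, 7, 10], [4], [5]].

So P = [[1, 2, 5, 7, 10], [3, 6, 8], [4], [9]], Q = [[1, 3, 6, 8, 9], [2, 7, 10], [4], [5]].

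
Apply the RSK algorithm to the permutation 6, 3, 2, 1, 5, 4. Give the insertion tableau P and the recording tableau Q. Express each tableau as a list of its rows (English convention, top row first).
Insert each entry of the permutation into P by Schensted row insertion, recording in Q the position of each new cell.

Insert 6: appended to row 1. P = [[6]].
Insert 3: 3 bumps 6 from row 1; 6 starts row 2. P = [[3], [6]].
Insert 2: 2 bumps 3 from row 1; 3 bumps 6 from row 2; 6 starts row 3. P = [[2], [3], [6]].
Insert 1: 1 bumps 2 from row 1; 2 bumps 3 from row 2; 3 bumps 6 from row 3; 6 starts row 4. P = [[1], [2], [3], [6]].
Insert 5: appended to row 1. P = [[1, 5], [2], [3], [6]].
Insert 4: 4 bumps 5 from row 1; 5 appends to row 2. P = [[1, 4], [2, 5], [3], [6]].

So P = [[1, 4], [2, 5], [3], [6]], Q = [[1, 5], [2, 6], [3], [4]].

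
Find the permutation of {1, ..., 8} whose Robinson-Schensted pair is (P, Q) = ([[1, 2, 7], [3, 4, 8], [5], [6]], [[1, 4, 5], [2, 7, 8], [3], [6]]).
Reverse the RSK construction: for i from n down to 1, find the cell of Q containing i, remove the entry at that cell from P, and reverse-bump it up through P; the value ejected from row 1 is w(i).

Step i=8: Q has 8 at row 2, column 3; remove 8 from row 2 of P and reverse-bump: 8 enters row 1 and ejects 7. So w(8) = 7. P is now [[1, 2, 8], [3, 4], [5], [6]].
Step i=7: Q has 7 at row 2, column 2; remove 4 from row 2 of P and reverse-bump: 4 enters row 1 and ejects 2. So w(7) = 2. P is now [[1, 4, 8], [3], [5], [6]].
Step i=6: Q has 6 at row 4, column 1; remove 6 from row 4 of P and reverse-bump: 6 enters row 3 and ejects 5; 5 enters row 2 and ejects 3; 3 enters row 1 and ejects 1. So w(6) = 1. P is now [[3, 4, 8], [5], [6]].
Step i=5: Q has 5 at row 1, column 3; remove that cell from P, ejecting 8. So w(5) = 8. P is now [[3, 4], [5], [6]].
Step i=4: Q has 4 at row 1, column 2; remove that cell from P, ejecting 4. So w(4) = 4. P is now [[3], [5], [6]].
Step i=3: Q has 3 at row 3, column 1; remove 6 from row 3 of P and reverse-bump: 6 enters row 2 and ejects 5; 5 enters row 1 and ejects 3. So w(3) = 3. P is now [[5], [6]].
Step i=2: Q has 2 at row 2, column 1; remove 6 from row 2 of P and reverse-bump: 6 enters row 1 and ejects 5. So w(2) = 5. P is now [[6]].
Step i=1: Q has 1 at row 1, column 1; remove that cell from P, ejecting 6. So w(1) = 6. P is now [].

So w = 6 5 3 4 8 1 2 7.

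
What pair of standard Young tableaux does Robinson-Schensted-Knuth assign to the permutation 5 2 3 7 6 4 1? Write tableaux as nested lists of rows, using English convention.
Insert each entry of the permutation into P by Schensted row insertion, recording in Q the position of each new cell.

Insert 5: appended to row 1. P = [[5]].
Insert 2: 2 bumps 5 from row 1; 5 starts row 2. P = [[2], [5]].
Insert 3: appended to row 1. P = [[2, 3], [5]].
Insert 7: appended to row 1. P = [[2, 3, 7], [5]].
Insert 6: 6 bumps 7 from row 1; 7 appends to row 2. P = [[2, 3, 6], [5, 7]].
Insert 4: 4 bumps 6 from row 1; 6 bumps 7 from row 2; 7 starts row 3. P = [[2, 3, 4], [5, 6], [7]].
Insert 1: 1 bumps 2 from row 1; 2 bumps 5 from row 2; 5 bumps 7 from row 3; 7 starts row 4. P = [[1, 3, 4], [2, 6], [5], [7]].

So P = [[1, 3, 4], [2, 6], [5], [7]], Q = [[1, 3, 4], [2, 5], [6], [7]].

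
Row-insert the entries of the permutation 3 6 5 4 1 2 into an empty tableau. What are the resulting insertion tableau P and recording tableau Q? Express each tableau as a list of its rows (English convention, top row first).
Insert each entry of the permutation into P by Schensted row insertion, recording in Q the position of each new cell.

Insert 3: appended to row 1. P = [[3]].
Insert 6: appended to row 1. P = [[3, 6]].
Insert 5: 5 bumps 6 from row 1; 6 starts row 2. P = [[3, 5], [6]].
Insert 4: 4 bumps 5 from row 1; 5 bumps 6 from row 2; 6 starts row 3. P = [[3, 4], [5], [6]].
Insert 1: 1 bumps 3 from row 1; 3 bumps 5 from row 2; 5 bumps 6 from row 3; 6 starts row 4. P = [[1, 4], [3], [5], [6]].
Insert 2: 2 bumps 4 from row 1; 4 appends to row 2. P = [[1, 2], [3, 4], [5], [6]].

So P = [[1, 2], [3, 4], [5], [6]], Q = [[1, 2], [3, 6], [4], [5]].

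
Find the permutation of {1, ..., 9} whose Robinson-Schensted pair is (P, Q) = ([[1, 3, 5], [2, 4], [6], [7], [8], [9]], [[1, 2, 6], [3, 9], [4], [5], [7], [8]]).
Reverse RSK: for i = n, n-1, ..., 1, locate i in Q, remove the corresponding corner cell from P, and reverse-bump its entry up through P; the value ejected from row 1 is w(i).

So w = 2 9 8 7 4 6 5 1 3.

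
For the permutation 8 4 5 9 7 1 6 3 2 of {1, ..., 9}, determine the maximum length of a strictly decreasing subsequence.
5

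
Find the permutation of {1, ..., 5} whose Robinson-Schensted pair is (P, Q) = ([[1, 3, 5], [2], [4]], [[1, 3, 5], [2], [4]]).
4 2 3 1 5

Reverse RSK: for i = n, n-1, ..., 1, locate i in Q, remove the corresponding corner cell from P, and reverse-bump its entry up through P; the value ejected from row 1 is w(i).

So w = 4 2 3 1 5.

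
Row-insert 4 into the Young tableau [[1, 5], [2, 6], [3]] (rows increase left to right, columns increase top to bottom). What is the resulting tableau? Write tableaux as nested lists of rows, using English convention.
In row 1, 4 replaces 5 (the leftmost entry greater than 4); 5 is bumped to row 2. In row 2, 5 replaces 6 (the leftmost entry greater than 5); 6 is bumped to row 3. 6 is appended to row 3. The new tableau is [[1, 4], [2, 5], [3, 6]].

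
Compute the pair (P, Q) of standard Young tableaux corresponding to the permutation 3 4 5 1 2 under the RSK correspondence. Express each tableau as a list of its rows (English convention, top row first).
Insert each entry of the permutation into P by Schensted row insertion, recording in Q the position of each new cell.

Insert 3: appended to row 1. P = [[3]], Q = [[1]].
Insert 4: appended to row 1. P = [[3, 4]], Q = [[1, 2]].
Insert 5: appended to row 1. P = [[3, 4, 5]], Q = [[1, 2, 3]].
Insert 1: 1 bumps 3 from row 1; 3 starts row 2. P = [[1, 4, 5], [3]], Q = [[1, 2, 3], [4]].
Insert 2: 2 bumps 4 from row 1; 4 appends to row 2. P = [[1, 2, 5], [3, 4]], Q = [[1, 2, 3], [4, 5]].

So P = [[1, 2, 5], [3, 4]], Q = [[1, 2, 3], [4, 5]].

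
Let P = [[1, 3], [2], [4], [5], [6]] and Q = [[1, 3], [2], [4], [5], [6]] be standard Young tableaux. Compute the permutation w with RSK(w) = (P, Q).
6 2 5 4 3 1

Reverse the RSK construction: for i from n down to 1, find the cell of Q containing i, remove the entry at that cell from P, and reverse-bump it up through P; the value ejected from row 1 is w(i).

Step i=6: Q has 6 at row 5, column 1; remove 6 from row 5 of P and reverse-bump: 6 enters row 4 and ejects 5; 5 enters row 3 and ejects 4; 4 enters row 2 and ejects 2; 2 enters row 1 and ejects 1. So w(6) = 1. P is now [[2, 3], [4], [5], [6]].
Step i=5: Q has 5 at row 4, column 1; remove 6 from row 4 of P and reverse-bump: 6 enters row 3 and ejects 5; 5 enters row 2 and ejects 4; 4 enters row 1 and ejects 3. So w(5) = 3. P is now [[2, 4], [5], [6]].
Step i=4: Q has 4 at row 3, column 1; remove 6 from row 3 of P and reverse-bump: 6 enters row 2 and ejects 5; 5 enters row 1 and ejects 4. So w(4) = 4. P is now [[2, 5], [6]].
Step i=3: Q has 3 at row 1, column 2; remove that cell from P, ejecting 5. So w(3) = 5. P is now [[2], [6]].
Step i=2: Q has 2 at row 2, column 1; remove 6 from row 2 of P and reverse-bump: 6 enters row 1 and ejects 2. So w(2) = 2. P is now [[6]].
Step i=1: Q has 1 at row 1, column 1; remove that cell from P, ejecting 6. So w(1) = 6. P is now [].

So w = 6 2 5 4 3 1.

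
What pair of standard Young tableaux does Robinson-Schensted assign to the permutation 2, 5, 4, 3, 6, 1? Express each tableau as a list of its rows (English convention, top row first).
Insert each entry of the permutation into P by Schensted row insertion, recording in Q the position of each new cell.

Insert 2: appended to row 1. P = [[2]], Q = [[1]].
Insert 5: appended to row 1. P = [[2, 5]], Q = [[1, 2]].
Insert 4: 4 bumps 5 from row 1; 5 starts row 2. P = [[2, 4], [5]], Q = [[1, 2], [3]].
Insert 3: 3 bumps 4 from row 1; 4 bumps 5 from row 2; 5 starts row 3. P = [[2, 3], [4], [5]], Q = [[1, 2], [3], [4]].
Insert 6: appended to row 1. P = [[2, 3, 6], [4], [5]], Q = [[1, 2, 5], [3], [4]].
Insert 1: 1 bumps 2 from row 1; 2 bumps 4 from row 2; 4 bumps 5 from row 3; 5 starts row 4. P = [[1, 3, 6], [2], [4], [5]], Q = [[1, 2, 5], [3], [4], [6]].

So P = [[1, 3, 6], [2], [4], [5]], Q = [[1, 2, 5], [3], [4], [6]].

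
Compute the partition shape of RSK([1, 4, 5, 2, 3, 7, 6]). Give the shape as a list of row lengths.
[4, 3]

Row-insert each entry into an empty tableau.

After inserting 1: P = [[1]].
After inserting 4: P = [[1, 4]].
After inserting 5: P = [[1, 4, 5]].
After inserting 2: P = [[1, 2, 5], [4]].
After inserting 3: P = [[1, 2, 3], [4, 5]].
After inserting 7: P = [[1, 2, 3, 7], [4, 5]].
After inserting 6: P = [[1, 2, 3, 6], [4, 5, 7]].

The final insertion tableau P = [[1, 2, 3, 6], [4, 5, 7]] has shape [4, 3].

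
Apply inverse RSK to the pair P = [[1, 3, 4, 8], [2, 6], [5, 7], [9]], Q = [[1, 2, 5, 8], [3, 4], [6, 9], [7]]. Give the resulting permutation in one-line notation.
Reverse the RSK construction: for i from n down to 1, find the cell of Q containing i, remove the entry at that cell from P, and reverse-bump it up through P; the value ejected from row 1 is w(i).

Step i=9: Q has 9 at row 3, column 2; remove 7 from row 3 of P and reverse-bump: 7 enters row 2 and ejects 6; 6 enters row 1 and ejects 4. So w(9) = 4. P is now [[1, 3, 6, 8], [2, 7], [5], [9]].
Step i=8: Q has 8 at row 1, column 4; remove that cell from P, ejecting 8. So w(8) = 8. P is now [[1, 3, 6], [2, 7], [5], [9]].
Step i=7: Q has 7 at row 4, column 1; remove 9 from row 4 of P and reverse-bump: 9 enters row 3 and ejects 5; 5 enters row 2 and ejects 2; 2 enters row 1 and ejects 1. So w(7) = 1. P is now [[2, 3, 6], [5, 7], [9]].
Step i=6: Q has 6 at row 3, column 1; remove 9 from row 3 of P and reverse-bump: 9 enters row 2 and ejects 7; 7 enters row 1 and ejects 6. So w(6) = 6. P is now [[2, 3, 7], [5, 9]].
Step i=5: Q has 5 at row 1, column 3; remove that cell from P, ejecting 7. So w(5) = 7. P is now [[2, 3], [5, 9]].
Step i=4: Q has 4 at row 2, column 2; remove 9 from row 2 of P and reverse-bump: 9 enters row 1 and ejects 3. So w(4) = 3. P is now [[2, 9], [5]].
Step i=3: Q has 3 at row 2, column 1; remove 5 from row 2 of P and reverse-bump: 5 enters row 1 and ejects 2. So w(3) = 2. P is now [[5, 9]].
Step i=2: Q has 2 at row 1, column 2; remove that cell from P, ejecting 9. So w(2) = 9. P is now [[5]].
Step i=1: Q has 1 at row 1, column 1; remove that cell from P, ejecting 5. So w(1) = 5. P is now [].

So w = 5 9 2 3 7 6 1 8 4.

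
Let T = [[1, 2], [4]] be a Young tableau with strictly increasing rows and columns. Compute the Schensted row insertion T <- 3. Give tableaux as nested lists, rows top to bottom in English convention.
3 is larger than every entry of row 1, so it is appended to row 1. The new tableau is [[1, 2, 3], [4]].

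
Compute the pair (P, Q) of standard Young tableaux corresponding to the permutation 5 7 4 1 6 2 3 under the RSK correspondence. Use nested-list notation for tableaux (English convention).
P = [[1, 2, 3], [4, 6], [5, 7]], Q = [[1, 2, 7], [3, 5], [4, 6]]

Insert each entry of the permutation into P by Schensted row insertion, recording in Q the position of each new cell.

After inserting 5: P = [[5]].
After inserting 7: P = [[5, 7]].
After inserting 4: P = [[4, 7], [5]].
After inserting 1: P = [[1, 7], [4], [5]].
After inserting 6: P = [[1, 6], [4, 7], [5]].
After inserting 2: P = [[1, 2], [4, 6], [5, 7]].
After inserting 3: P = [[1, 2, 3], [4, 6], [5, 7]].

So P = [[1, 2, 3], [4, 6], [5, 7]], Q = [[1, 2, 7], [3, 5], [4, 6]].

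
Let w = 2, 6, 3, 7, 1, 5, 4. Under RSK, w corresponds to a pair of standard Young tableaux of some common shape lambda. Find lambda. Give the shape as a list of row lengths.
[3, 2, 2]

Row-insert each entry into an empty tableau.

After inserting 2: P = [[2]].
After inserting 6: P = [[2, 6]].
After inserting 3: P = [[2, 3], [6]].
After inserting 7: P = [[2, 3, 7], [6]].
After inserting 1: P = [[1, 3, 7], [2], [6]].
After inserting 5: P = [[1, 3, 5], [2, 7], [6]].
After inserting 4: P = [[1, 3, 4], [2, 5], [6, 7]].

The final insertion tableau P = [[1, 3, 4], [2, 5], [6, 7]] has shape [3, 2, 2].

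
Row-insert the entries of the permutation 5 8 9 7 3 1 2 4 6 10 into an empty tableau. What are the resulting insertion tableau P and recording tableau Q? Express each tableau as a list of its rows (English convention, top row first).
P = [[1, 2, 4, 6, 10], [3, 7, 9], [5], [8]], Q = [[1, 2, 3, 9, 10], [4, 7, 8], [5], [6]]

Insert each entry of the permutation into P by Schensted row insertion, recording in Q the position of each new cell.

After inserting 5: P = [[5]].
After inserting 8: P = [[5, 8]].
After inserting 9: P = [[5, 8, 9]].
After inserting 7: P = [[5, 7, 9], [8]].
After inserting 3: P = [[3, 7, 9], [5], [8]].
After inserting 1: P = [[1, 7, 9], [3], [5], [8]].
After inserting 2: P = [[1, 2, 9], [3, 7], [5], [8]].
After inserting 4: P = [[1, 2, 4], [3, 7, 9], [5], [8]].
After inserting 6: P = [[1, 2, 4, 6], [3, 7, 9], [5], [8]].
After inserting 10: P = [[1, 2, 4, 6, 10], [3, 7, 9], [5], [8]].

So P = [[1, 2, 4, 6, 10], [3, 7, 9], [5], [8]], Q = [[1, 2, 3, 9, 10], [4, 7, 8], [5], [6]].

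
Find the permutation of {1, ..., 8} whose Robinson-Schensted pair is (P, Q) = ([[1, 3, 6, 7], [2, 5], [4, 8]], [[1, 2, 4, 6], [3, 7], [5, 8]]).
4 5 2 6 1 8 7 3

Reverse the RSK construction: for i from n down to 1, find the cell of Q containing i, remove the entry at that cell from P, and reverse-bump it up through P; the value ejected from row 1 is w(i).

Step i=8: Q has 8 at row 3, column 2; remove 8 from row 3 of P and reverse-bump: 8 enters row 2 and ejects 5; 5 enters row 1 and ejects 3. So w(8) = 3. P is now [[1, 5, 6, 7], [2, 8], [4]].
Step i=7: Q has 7 at row 2, column 2; remove 8 from row 2 of P and reverse-bump: 8 enters row 1 and ejects 7. So w(7) = 7. P is now [[1, 5, 6, 8], [2], [4]].
Step i=6: Q has 6 at row 1, column 4; remove that cell from P, ejecting 8. So w(6) = 8. P is now [[1, 5, 6], [2], [4]].
Step i=5: Q has 5 at row 3, column 1; remove 4 from row 3 of P and reverse-bump: 4 enters row 2 and ejects 2; 2 enters row 1 and ejects 1. So w(5) = 1. P is now [[2, 5, 6], [4]].
Step i=4: Q has 4 at row 1, column 3; remove that cell from P, ejecting 6. So w(4) = 6. P is now [[2, 5], [4]].
Step i=3: Q has 3 at row 2, column 1; remove 4 from row 2 of P and reverse-bump: 4 enters row 1 and ejects 2. So w(3) = 2. P is now [[4, 5]].
Step i=2: Q has 2 at row 1, column 2; remove that cell from P, ejecting 5. So w(2) = 5. P is now [[4]].
Step i=1: Q has 1 at row 1, column 1; remove that cell from P, ejecting 4. So w(1) = 4. P is now [].

So w = 4 5 2 6 1 8 7 3.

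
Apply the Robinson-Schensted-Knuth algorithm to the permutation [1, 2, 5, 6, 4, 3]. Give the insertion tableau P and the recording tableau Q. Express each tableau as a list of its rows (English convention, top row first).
Insert each entry of the permutation into P by Schensted row insertion, recording in Q the position of each new cell.

After inserting 1: P = [[1]].
After inserting 2: P = [[1, 2]].
After inserting 5: P = [[1, 2, 5]].
After inserting 6: P = [[1, 2, 5, 6]].
After inserting 4: P = [[1, 2, 4, 6], [5]].
After inserting 3: P = [[1, 2, 3, 6], [4], [5]].

So P = [[1, 2, 3, 6], [4], [5]], Q = [[1, 2, 3, 4], [5], [6]].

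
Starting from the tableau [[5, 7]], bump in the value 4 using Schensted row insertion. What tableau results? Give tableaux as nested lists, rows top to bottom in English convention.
[[4, 7], [5]]

In row 1, 4 replaces 5 (the leftmost entry greater than 4); 5 is bumped to row 2. 5 starts a new row 2. The new tableau is [[4, 7], [5]].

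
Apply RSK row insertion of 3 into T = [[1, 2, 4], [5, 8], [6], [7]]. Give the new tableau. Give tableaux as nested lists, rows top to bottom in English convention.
[[1, 2, 3], [4, 8], [5], [6], [7]]

In row 1, 3 replaces 4 (the leftmost entry greater than 3); 4 is bumped to row 2. In row 2, 4 replaces 5 (the leftmost entry greater than 4); 5 is bumped to row 3. In row 3, 5 replaces 6 (the leftmost entry greater than 5); 6 is bumped to row 4. In row 4, 6 replaces 7 (the leftmost entry greater than 6); 7 is bumped to row 5. 7 starts a new row 5. The new tableau is [[1, 2, 3], [4, 8], [5], [6], [7]].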